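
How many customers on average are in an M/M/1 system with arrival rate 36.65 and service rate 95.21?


ρ = λ/μ = 36.65/95.21 = 0.3849
L = ρ/(1−ρ) = 0.3849/(1 − 0.3849) = 0.3849/0.6151 = 0.6259

Final: 0.6259


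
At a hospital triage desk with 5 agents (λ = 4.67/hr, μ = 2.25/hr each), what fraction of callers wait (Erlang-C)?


a = λ/μ = 2.0756; ρ = a/5 = 0.4151
P₀ = 0.124350 (from M/M/c formula)
C(c,a) = [a^c/(c!(1−ρ))]·P₀ = [38.51872/(120·0.5849)]·0.124350
= 0.54880·0.124350 = 0.068244

Final: 0.068244


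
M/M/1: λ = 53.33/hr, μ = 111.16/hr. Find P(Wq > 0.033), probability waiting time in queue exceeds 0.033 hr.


ρ = 53.33/111.16 = 0.4798
P(Wq > t) = ρ·e^{−(μ−λ)t} = 0.4798·e^{−1.9084}
= 0.4798·0.148319 = 0.071157

Final: 0.071157


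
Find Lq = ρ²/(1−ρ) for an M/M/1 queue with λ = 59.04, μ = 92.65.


ρ = 59.04/92.65 = 0.6372
Lq = ρ²/(1−ρ) = 0.4061/0.3628 = 1.1194

Final: 1.1194


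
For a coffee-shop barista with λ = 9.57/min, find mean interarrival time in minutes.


Mean interarrival time = 1/λ = 1/9.57 minute = 0.10449 minute
In minutes: 0.10449 × 1 = 0.1045 min

Final: 0.1045 min


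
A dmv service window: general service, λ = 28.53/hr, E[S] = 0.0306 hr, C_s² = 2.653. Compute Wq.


ρ = λ·E[S] = 28.53·0.0306 = 0.8730
E[S²] = E[S]²(1+C_s²) = 0.0306²·(1+2.653) = 0.003421
Wq = λ·E[S²]/(2(1−ρ)) = 28.53·0.003421/(2·0.1270) = 0.38426 hr

Final: 0.38426 hr


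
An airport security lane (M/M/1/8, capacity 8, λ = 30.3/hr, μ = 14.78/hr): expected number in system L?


ρ = 30.3/14.78 = 2.0501
L = ρ[1 − (K+1)ρ^K + Kρ^(K+1)] / [(1−ρ)(1−ρ^(K+1))]
Numerator: 2.0501·(1 − 9·311.993507 + 8·639.607798) = 4735.493975
Denominator: (-1.0501)·(-638.607798) = 670.581396
L = 4735.493975/670.581396 = 7.0618

Final: 7.0618


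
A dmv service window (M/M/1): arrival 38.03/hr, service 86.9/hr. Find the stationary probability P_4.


ρ = 38.03/86.9 = 0.4376
P_n = (1−ρ)·ρ^n = (1 − 0.4376)·0.4376^4 = 0.5624·0.036680 = 0.020628

Final: 0.020628


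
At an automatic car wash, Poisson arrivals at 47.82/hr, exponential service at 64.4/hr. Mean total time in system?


W = 1/(μ−λ) = 1/(64.4 − 47.82) = 1/16.58 = 0.06031 hr

Final: 0.06031 hr


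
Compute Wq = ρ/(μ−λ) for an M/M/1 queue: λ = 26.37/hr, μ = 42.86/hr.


ρ = 26.37/42.86 = 0.6153
Wq = ρ/(μ−λ) = 0.6153/(42.86 − 26.37) = 0.6153/16.49 = 0.03731 hr

Final: 0.03731 hr


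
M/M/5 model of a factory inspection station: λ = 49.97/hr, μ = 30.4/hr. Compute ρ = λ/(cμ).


ρ = λ/(cμ) = 49.97/(5·30.4) = 49.97/152.00 = 0.3287

Final: 0.3287


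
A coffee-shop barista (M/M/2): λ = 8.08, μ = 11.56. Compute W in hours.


a = 0.6990; ρ = 0.3495; P₀ = 0.482051
Lq = P₀·a^c·ρ/(c!(1−ρ)²) = 0.09725
Wq = Lq/λ = 0.09725/8.08 = 0.01204 hr
W = Wq + 1/μ = 0.01204 + 0.08651 = 0.09854 hr

Final: 0.09854 hr


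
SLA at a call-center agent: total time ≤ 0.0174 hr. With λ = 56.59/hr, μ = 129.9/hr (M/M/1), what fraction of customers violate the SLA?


W ~ Exponential(μ−λ) for M/M/1.
μ − λ = 129.9 − 56.59 = 73.3100
P(W > t) = e^{−(μ−λ)t} = e^{−1.2756} = 0.279265

Final: 0.279265


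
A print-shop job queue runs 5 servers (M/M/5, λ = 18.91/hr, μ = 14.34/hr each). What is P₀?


a = λ/μ = 18.91/14.34 = 1.3187; ρ = a/c = 0.2637
Σ_{k=0}^{4} a^k/k! (terms k=0..4) = 1.00000 + 1.31869 + 0.86947 + 0.38219 + 0.12600 = 3.69634
Tail: a^5/(5!(1−ρ)) = 3.98760/(120·0.7363) = 0.04513
P₀ = 1/(3.69634 + 0.04513) = 1/3.74148 = 0.267274

Final: 0.267274


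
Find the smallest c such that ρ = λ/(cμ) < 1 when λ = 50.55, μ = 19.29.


Stability requires cμ > λ ⇔ c > λ/μ.
λ/μ = 50.55/19.29 = 2.6205
Minimum integer c = ⌊2.6205⌋ + 1 = 3
Check: 3·19.29 = 57.87 > 50.55, while 2·19.29 = 38.58 ≤ 50.55

Final: 3 servers


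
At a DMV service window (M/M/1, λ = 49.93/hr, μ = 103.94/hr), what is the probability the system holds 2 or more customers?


ρ = 49.93/103.94 = 0.4804
P(N ≥ n) = ρ^n = 0.4804^2 = 0.230758

Final: 0.230758


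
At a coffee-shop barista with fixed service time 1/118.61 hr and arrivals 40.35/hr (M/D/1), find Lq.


ρ = 40.35/118.61 = 0.3402
M/D/1: Lq = ρ²/(2(1−ρ)) = 0.1157/(2·0.6598) = 0.08770

Final: 0.08770


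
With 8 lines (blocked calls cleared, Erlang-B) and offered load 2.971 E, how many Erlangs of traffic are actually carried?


B(8,2.971) = 0.007744 (Erlang-B)
Carried load = a(1 − B) = 2.971·(1 − 0.007744) = 2.971·0.992256 = 2.9480 E

Final: 2.9480 Erlangs


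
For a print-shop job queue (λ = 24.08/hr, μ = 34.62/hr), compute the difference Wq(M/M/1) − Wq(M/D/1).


ρ = 24.08/34.62 = 0.6956
Wq(M/M/1) = ρ/(μ−λ) = 0.6956/10.54 = 0.06599 hr
Wq(M/D/1) = ρ/(2(μ−λ)) = 0.03300 hr
Savings = 0.06599 − 0.03300 = 0.03300 hr

Final: 0.03300 hr


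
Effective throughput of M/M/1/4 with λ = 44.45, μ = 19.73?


ρ = 2.2529; P_K = (1−ρ)ρ^4/(1−ρ^5) = 0.565880
λ_eff = λ(1 − P_K) = 44.45·(1 − 0.565880) = 44.45·0.434120 = 19.2966 /hr

Final: 19.2966 /hr


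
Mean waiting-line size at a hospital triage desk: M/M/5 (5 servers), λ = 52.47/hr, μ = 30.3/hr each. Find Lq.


a = λ/μ = 1.7317; ρ = a/5 = 0.3463
P₀ = 0.176375
Lq = P₀·a^c·ρ / (c!·(1−ρ)²) = 0.176375·15.57192·0.3463/(120·0.42728)
= 0.01855

Final: 0.01855


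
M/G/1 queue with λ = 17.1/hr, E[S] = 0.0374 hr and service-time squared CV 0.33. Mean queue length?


ρ = λ·E[S] = 17.1·0.0374 = 0.6395
Lq = ρ²(1+C_s²)/(2(1−ρ)) = 0.4090·(1+0.33)/(2·0.3605)
= 0.4090·1.3300/0.7209 = 0.75457

Final: 0.75457


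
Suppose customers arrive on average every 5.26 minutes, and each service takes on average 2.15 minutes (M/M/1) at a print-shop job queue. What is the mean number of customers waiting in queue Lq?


λ = 60/5.26 = 11.4068 /hr
μ = 60/2.15 = 27.9070 /hr
ρ = λ/μ = 11.4068/27.9070 = 0.4087
Lq = ρ²/(1−ρ) = 0.1671/0.5913 = 0.2826

Final: 0.2826


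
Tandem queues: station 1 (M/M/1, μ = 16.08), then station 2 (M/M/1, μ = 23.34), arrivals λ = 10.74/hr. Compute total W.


Each node sees arrival rate λ = 10.74/hr (tandem ⇒ throughput preserved).
W₁ = 1/(μ₁−λ) = 1/(16.08−10.74) = 0.18727 hr
W₂ = 1/(μ₂−λ) = 1/(23.34−10.74) = 0.07937 hr
W_total = W₁ + W₂ = 0.18727 + 0.07937 = 0.26663 hr

Final: 0.26663 hr


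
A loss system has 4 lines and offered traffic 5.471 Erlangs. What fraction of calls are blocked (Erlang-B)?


B(c,a) = (a^c/c!) / Σ_{k=0}^{c} a^k/k!
a^4/4! = 37.329796
Σ terms (k=0..4): 1.00000 + 5.47100 + 14.96592 + 27.29285 + 37.32980 = 86.059567
B = 37.329796/86.059567 = 0.433767

Final: 0.433767


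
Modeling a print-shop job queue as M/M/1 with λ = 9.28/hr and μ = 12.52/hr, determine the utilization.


ρ = λ/μ = 9.28/12.52 = 0.7412

Final: 0.7412


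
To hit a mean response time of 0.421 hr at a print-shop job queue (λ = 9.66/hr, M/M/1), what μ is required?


W = 1/(μ−λ) ⇒ μ − λ = 1/W = 1/0.421 = 2.3753
μ = λ + 1/W = 9.66 + 2.3753 = 12.0353 per hr

Final: 12.0353 /hr


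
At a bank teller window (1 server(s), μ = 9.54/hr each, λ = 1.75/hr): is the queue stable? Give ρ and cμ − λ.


Total capacity cμ = 1·9.54 = 9.54/hr
ρ = λ/(cμ) = 1.75/9.54 = 0.1834
Stable ⇔ ρ < 1: YES
Spare capacity = cμ − λ = 9.54 − 1.75 = 7.79/hr

Final: ρ = 0.1834; stable; margin = 7.79/hr


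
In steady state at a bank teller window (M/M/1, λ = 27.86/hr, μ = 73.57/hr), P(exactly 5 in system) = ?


ρ = 27.86/73.57 = 0.3787
P_n = (1−ρ)·ρ^n = (1 − 0.3787)·0.3787^5 = 0.6213·0.007788 = 0.004839

Final: 0.004839


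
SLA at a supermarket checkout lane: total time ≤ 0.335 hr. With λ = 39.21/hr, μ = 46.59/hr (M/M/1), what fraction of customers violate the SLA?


W ~ Exponential(μ−λ) for M/M/1.
μ − λ = 46.59 − 39.21 = 7.3800
P(W > t) = e^{−(μ−λ)t} = e^{−2.4723} = 0.084391

Final: 0.084391


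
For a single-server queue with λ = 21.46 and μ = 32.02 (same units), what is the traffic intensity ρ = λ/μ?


ρ = λ/μ = 21.46/32.02 = 0.6702

Final: 0.6702


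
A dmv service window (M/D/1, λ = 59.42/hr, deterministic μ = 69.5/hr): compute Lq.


ρ = 59.42/69.5 = 0.8550
M/D/1: Lq = ρ²/(2(1−ρ)) = 0.7310/(2·0.1450) = 2.51994

Final: 2.51994


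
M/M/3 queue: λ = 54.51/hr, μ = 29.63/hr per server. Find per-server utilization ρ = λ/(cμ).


ρ = λ/(cμ) = 54.51/(3·29.63) = 54.51/88.89 = 0.6132

Final: 0.6132


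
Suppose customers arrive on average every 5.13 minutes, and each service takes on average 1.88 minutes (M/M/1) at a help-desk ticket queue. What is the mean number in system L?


λ = 60/5.13 = 11.6959 /hr
μ = 60/1.88 = 31.9149 /hr
ρ = λ/μ = 11.6959/31.9149 = 0.3665
L = ρ/(1−ρ) = 0.3665/0.6335 = 0.5785

Final: 0.5785


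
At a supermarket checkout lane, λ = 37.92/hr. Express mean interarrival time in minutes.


Mean interarrival time = 1/λ = 1/37.92 hour = 0.02637 hour
In minutes: 0.02637 × 60 = 1.5823 min

Final: 1.5823 min


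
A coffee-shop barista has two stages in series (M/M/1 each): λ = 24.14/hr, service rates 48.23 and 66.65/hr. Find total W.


Each node sees arrival rate λ = 24.14/hr (tandem ⇒ throughput preserved).
W₁ = 1/(μ₁−λ) = 1/(48.23−24.14) = 0.04151 hr
W₂ = 1/(μ₂−λ) = 1/(66.65−24.14) = 0.02352 hr
W_total = W₁ + W₂ = 0.04151 + 0.02352 = 0.06503 hr

Final: 0.06503 hr


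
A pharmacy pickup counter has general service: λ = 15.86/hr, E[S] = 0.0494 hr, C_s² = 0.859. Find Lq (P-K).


ρ = λ·E[S] = 15.86·0.0494 = 0.7835
Lq = ρ²(1+C_s²)/(2(1−ρ)) = 0.6138·(1+0.859)/(2·0.2165)
= 0.6138·1.8590/0.4330 = 2.63524

Final: 2.63524


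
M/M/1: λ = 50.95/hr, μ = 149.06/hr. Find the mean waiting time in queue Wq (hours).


ρ = 50.95/149.06 = 0.3418
Wq = ρ/(μ−λ) = 0.3418/(149.06 − 50.95) = 0.3418/98.11 = 0.003484 hr

Final: 0.003484 hr


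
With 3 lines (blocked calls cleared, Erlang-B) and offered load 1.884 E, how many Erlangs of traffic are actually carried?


B(3,1.884) = 0.193050 (Erlang-B)
Carried load = a(1 − B) = 1.884·(1 − 0.193050) = 1.884·0.806950 = 1.5203 E

Final: 1.5203 Erlangs


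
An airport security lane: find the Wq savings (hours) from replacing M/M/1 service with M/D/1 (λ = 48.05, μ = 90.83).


ρ = 48.05/90.83 = 0.5290
Wq(M/M/1) = ρ/(μ−λ) = 0.5290/42.78 = 0.01237 hr
Wq(M/D/1) = ρ/(2(μ−λ)) = 0.006183 hr
Savings = 0.01237 − 0.006183 = 0.006183 hr

Final: 0.006183 hr


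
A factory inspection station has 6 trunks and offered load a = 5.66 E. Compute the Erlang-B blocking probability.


B(c,a) = (a^c/c!) / Σ_{k=0}^{c} a^k/k!
a^6/6! = 45.663173
Σ terms (k=0..6): 1.00000 + 5.66000 + 16.01780 + 30.22025 + 42.76165 + 48.40619 + 45.66317 = 189.729067
B = 45.663173/189.729067 = 0.240676

Final: 0.240676


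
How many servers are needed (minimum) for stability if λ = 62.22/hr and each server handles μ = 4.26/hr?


Stability requires cμ > λ ⇔ c > λ/μ.
λ/μ = 62.22/4.26 = 14.6056
Minimum integer c = ⌊14.6056⌋ + 1 = 15
Check: 15·4.26 = 63.90 > 62.22, while 14·4.26 = 59.64 ≤ 62.22

Final: 15 servers


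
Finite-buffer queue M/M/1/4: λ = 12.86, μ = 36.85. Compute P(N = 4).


ρ = λ/μ = 12.86/36.85 = 0.3490
P_K = (1−ρ)ρ^K/(1−ρ^(K+1)) = (0.6510·0.014832)/(1 − 0.005176)
= 0.009656/0.994824 = 0.009706

Final: 0.009706


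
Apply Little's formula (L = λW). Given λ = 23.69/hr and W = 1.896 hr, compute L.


L = λW = 23.69·1.896 = 44.9162

Final: 44.9162


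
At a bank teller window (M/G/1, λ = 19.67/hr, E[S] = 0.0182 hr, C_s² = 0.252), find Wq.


ρ = λ·E[S] = 19.67·0.0182 = 0.3580
E[S²] = E[S]²(1+C_s²) = 0.0182²·(1+0.252) = 0.0004147
Wq = λ·E[S²]/(2(1−ρ)) = 19.67·0.0004147/(2·0.6420) = 0.006353 hr

Final: 0.006353 hr


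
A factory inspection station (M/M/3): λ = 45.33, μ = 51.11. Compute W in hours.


a = 0.8869; ρ = 0.2956; P₀ = 0.408949
Lq = P₀·a^c·ρ/(c!(1−ρ)²) = 0.02833
Wq = Lq/λ = 0.02833/45.33 = 0.0006251 hr
W = Wq + 1/μ = 0.0006251 + 0.01957 = 0.02019 hr

Final: 0.02019 hr


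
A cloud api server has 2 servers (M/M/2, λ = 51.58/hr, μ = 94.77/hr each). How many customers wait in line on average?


a = λ/μ = 0.5443; ρ = a/2 = 0.2721
P₀ = 0.572163
Lq = P₀·a^c·ρ / (c!·(1−ρ)²) = 0.572163·0.29622·0.2721/(2·0.52979)
= 0.04353

Final: 0.04353


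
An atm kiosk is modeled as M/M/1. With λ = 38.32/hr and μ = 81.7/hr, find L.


ρ = λ/μ = 38.32/81.7 = 0.4690
L = ρ/(1−ρ) = 0.4690/(1 − 0.4690) = 0.4690/0.5310 = 0.8834

Final: 0.8834


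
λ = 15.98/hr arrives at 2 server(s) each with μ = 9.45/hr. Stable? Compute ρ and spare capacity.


Total capacity cμ = 2·9.45 = 18.90/hr
ρ = λ/(cμ) = 15.98/18.90 = 0.8455
Stable ⇔ ρ < 1: YES
Spare capacity = cμ − λ = 18.90 − 15.98 = 2.92/hr

Final: ρ = 0.8455; stable; margin = 2.92/hr


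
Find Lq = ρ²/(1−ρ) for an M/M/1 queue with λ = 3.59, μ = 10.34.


ρ = 3.59/10.34 = 0.3472
Lq = ρ²/(1−ρ) = 0.1205/0.6528 = 0.1847

Final: 0.1847


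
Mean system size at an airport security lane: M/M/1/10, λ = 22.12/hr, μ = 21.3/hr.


ρ = 22.12/21.3 = 1.0385
L = ρ[1 − (K+1)ρ^K + Kρ^(K+1)] / [(1−ρ)(1−ρ^(K+1))]
Numerator: 1.0385·(1 − 11·1.459000 + 10·1.515168) = 0.106634
Denominator: (-0.03850)·(-0.515168) = 0.019833
L = 0.106634/0.019833 = 5.3767

Final: 5.3767


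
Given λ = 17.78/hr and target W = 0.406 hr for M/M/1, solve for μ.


W = 1/(μ−λ) ⇒ μ − λ = 1/W = 1/0.406 = 2.4631
μ = λ + 1/W = 17.78 + 2.4631 = 20.2431 per hr

Final: 20.2431 /hr


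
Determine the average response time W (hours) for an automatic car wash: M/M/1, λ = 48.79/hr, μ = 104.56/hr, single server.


W = 1/(μ−λ) = 1/(104.56 − 48.79) = 1/55.77 = 0.01793 hr

Final: 0.01793 hr


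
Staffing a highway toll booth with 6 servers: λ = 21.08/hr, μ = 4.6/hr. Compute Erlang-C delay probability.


a = λ/μ = 4.5826; ρ = a/6 = 0.7638
P₀ = 0.008211 (from M/M/c formula)
C(c,a) = [a^c/(c!(1−ρ))]·P₀ = [9261.40016/(720·0.2362)]·0.008211
= 54.45097·0.008211 = 0.447088

Final: 0.447088


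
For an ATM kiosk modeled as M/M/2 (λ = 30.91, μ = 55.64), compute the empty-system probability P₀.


a = λ/μ = 30.91/55.64 = 0.5555; ρ = a/c = 0.2778
Σ_{k=0}^{1} a^k/k! (terms k=0..1) = 1.00000 + 0.55554 = 1.55554
Tail: a^2/(2!(1−ρ)) = 0.30862/(2·0.7222) = 0.21366
P₀ = 1/(1.55554 + 0.21366) = 1/1.76919 = 0.565230

Final: 0.565230


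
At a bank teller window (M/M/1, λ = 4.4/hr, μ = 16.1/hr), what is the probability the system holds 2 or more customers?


ρ = 4.4/16.1 = 0.2733
P(N ≥ n) = ρ^n = 0.2733^2 = 0.074688

Final: 0.074688


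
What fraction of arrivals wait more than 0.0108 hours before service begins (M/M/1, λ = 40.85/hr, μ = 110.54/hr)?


ρ = 40.85/110.54 = 0.3695
P(Wq > t) = ρ·e^{−(μ−λ)t} = 0.3695·e^{−0.7527}
= 0.3695·0.471115 = 0.174100

Final: 0.174100


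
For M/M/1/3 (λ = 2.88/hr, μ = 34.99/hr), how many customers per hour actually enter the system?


ρ = 0.08231; P_K = (1−ρ)ρ^3/(1−ρ^4) = 0.0005118
λ_eff = λ(1 − P_K) = 2.88·(1 − 0.0005118) = 2.88·0.999488 = 2.8785 /hr

Final: 2.8785 /hr


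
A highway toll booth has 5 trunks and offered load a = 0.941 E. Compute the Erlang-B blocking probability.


B(c,a) = (a^c/c!) / Σ_{k=0}^{c} a^k/k!
a^5/5! = 0.006148
Σ terms (k=0..5): 1.00000 + 0.94100 + 0.44274 + 0.13887 + 0.03267 + 0.006148 = 2.561432
B = 0.006148/2.561432 = 0.002400

Final: 0.002400


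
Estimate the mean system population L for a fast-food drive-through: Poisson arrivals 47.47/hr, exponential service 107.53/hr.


ρ = λ/μ = 47.47/107.53 = 0.4415
L = ρ/(1−ρ) = 0.4415/(1 − 0.4415) = 0.4415/0.5585 = 0.7904

Final: 0.7904


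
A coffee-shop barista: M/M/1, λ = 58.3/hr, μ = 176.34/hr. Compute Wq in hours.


ρ = 58.3/176.34 = 0.3306
Wq = ρ/(μ−λ) = 0.3306/(176.34 − 58.3) = 0.3306/118.04 = 0.002801 hr

Final: 0.002801 hr


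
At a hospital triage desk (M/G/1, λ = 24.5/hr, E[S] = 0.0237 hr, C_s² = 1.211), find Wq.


ρ = λ·E[S] = 24.5·0.0237 = 0.5806
E[S²] = E[S]²(1+C_s²) = 0.0237²·(1+1.211) = 0.001242
Wq = λ·E[S²]/(2(1−ρ)) = 24.5·0.001242/(2·0.4194) = 0.03628 hr

Final: 0.03628 hr


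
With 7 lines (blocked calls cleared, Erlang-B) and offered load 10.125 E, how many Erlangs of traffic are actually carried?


B(7,10.125) = 0.414573 (Erlang-B)
Carried load = a(1 − B) = 10.125·(1 − 0.414573) = 10.125·0.585427 = 5.9274 E

Final: 5.9274 Erlangs


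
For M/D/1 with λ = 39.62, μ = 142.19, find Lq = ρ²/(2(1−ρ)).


ρ = 39.62/142.19 = 0.2786
M/D/1: Lq = ρ²/(2(1−ρ)) = 0.07764/(2·0.7214) = 0.05382

Final: 0.05382


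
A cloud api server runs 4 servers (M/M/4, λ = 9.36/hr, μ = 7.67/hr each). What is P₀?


a = λ/μ = 9.36/7.67 = 1.2203; ρ = a/c = 0.3051
Σ_{k=0}^{3} a^k/k! (terms k=0..3) = 1.00000 + 1.22034 + 0.74461 + 0.30289 = 3.26785
Tail: a^4/(4!(1−ρ)) = 2.21780/(24·0.6949) = 0.13298
P₀ = 1/(3.26785 + 0.13298) = 1/3.40082 = 0.294046

Final: 0.294046


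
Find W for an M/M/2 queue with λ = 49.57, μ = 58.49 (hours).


a = 0.8475; ρ = 0.4237; P₀ = 0.404743
Lq = P₀·a^c·ρ/(c!(1−ρ)²) = 0.18548
Wq = Lq/λ = 0.18548/49.57 = 0.003742 hr
W = Wq + 1/μ = 0.003742 + 0.01710 = 0.02084 hr

Final: 0.02084 hr


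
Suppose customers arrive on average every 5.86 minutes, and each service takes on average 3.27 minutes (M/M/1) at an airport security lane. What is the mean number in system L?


λ = 60/5.86 = 10.2389 /hr
μ = 60/3.27 = 18.3486 /hr
ρ = λ/μ = 10.2389/18.3486 = 0.5580
L = ρ/(1−ρ) = 0.5580/0.4420 = 1.2625

Final: 1.2625


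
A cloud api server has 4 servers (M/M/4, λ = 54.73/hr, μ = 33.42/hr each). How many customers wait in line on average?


a = λ/μ = 1.6376; ρ = a/4 = 0.4094
P₀ = 0.191644
Lq = P₀·a^c·ρ / (c!·(1−ρ)²) = 0.191644·7.19244·0.4094/(24·0.34880)
= 0.06741

Final: 0.06741


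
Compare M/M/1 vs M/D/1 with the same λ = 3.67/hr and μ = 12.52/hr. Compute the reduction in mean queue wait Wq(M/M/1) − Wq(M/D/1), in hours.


ρ = 3.67/12.52 = 0.2931
Wq(M/M/1) = ρ/(μ−λ) = 0.2931/8.85 = 0.03312 hr
Wq(M/D/1) = ρ/(2(μ−λ)) = 0.01656 hr
Savings = 0.03312 − 0.01656 = 0.01656 hr

Final: 0.01656 hr


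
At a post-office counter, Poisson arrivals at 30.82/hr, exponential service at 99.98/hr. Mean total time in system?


W = 1/(μ−λ) = 1/(99.98 − 30.82) = 1/69.16 = 0.01446 hr

Final: 0.01446 hr


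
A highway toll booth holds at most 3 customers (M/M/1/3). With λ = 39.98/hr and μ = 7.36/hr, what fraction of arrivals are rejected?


ρ = λ/μ = 39.98/7.36 = 5.4321
P_K = (1−ρ)ρ^K/(1−ρ^(K+1)) = (-4.4321·160.285755)/(1 − 870.682673)
= -710.396918/-869.682673 = 0.816846

Final: 0.816846


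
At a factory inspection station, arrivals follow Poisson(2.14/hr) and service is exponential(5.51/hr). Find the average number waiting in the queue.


ρ = 2.14/5.51 = 0.3884
Lq = ρ²/(1−ρ) = 0.1508/0.6116 = 0.2466

Final: 0.2466


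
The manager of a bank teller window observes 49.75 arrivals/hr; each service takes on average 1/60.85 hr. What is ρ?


ρ = λ/μ = 49.75/60.85 = 0.8176

Final: 0.8176


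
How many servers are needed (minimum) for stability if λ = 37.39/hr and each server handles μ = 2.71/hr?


Stability requires cμ > λ ⇔ c > λ/μ.
λ/μ = 37.39/2.71 = 13.7970
Minimum integer c = ⌊13.7970⌋ + 1 = 14
Check: 14·2.71 = 37.94 > 37.39, while 13·2.71 = 35.23 ≤ 37.39

Final: 14 servers


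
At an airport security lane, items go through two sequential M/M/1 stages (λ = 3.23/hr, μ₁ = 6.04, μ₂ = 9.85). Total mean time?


Each node sees arrival rate λ = 3.23/hr (tandem ⇒ throughput preserved).
W₁ = 1/(μ₁−λ) = 1/(6.04−3.23) = 0.35587 hr
W₂ = 1/(μ₂−λ) = 1/(9.85−3.23) = 0.15106 hr
W_total = W₁ + W₂ = 0.35587 + 0.15106 = 0.50693 hr

Final: 0.50693 hr


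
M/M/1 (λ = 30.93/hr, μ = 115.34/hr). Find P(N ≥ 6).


ρ = 30.93/115.34 = 0.2682
P(N ≥ n) = ρ^n = 0.2682^6 = 0.0003719

Final: 0.0003719


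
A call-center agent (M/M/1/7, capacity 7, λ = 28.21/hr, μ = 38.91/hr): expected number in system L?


ρ = 28.21/38.91 = 0.7250
L = ρ[1 − (K+1)ρ^K + Kρ^(K+1)] / [(1−ρ)(1−ρ^(K+1))]
Numerator: 0.7250·(1 − 8·0.105291 + 7·0.076337) = 0.501724
Denominator: (0.2750)·(0.923663) = 0.254001
L = 0.501724/0.254001 = 1.9753

Final: 1.9753


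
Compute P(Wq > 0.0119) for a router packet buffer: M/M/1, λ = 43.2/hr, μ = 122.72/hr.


ρ = 43.2/122.72 = 0.3520
P(Wq > t) = ρ·e^{−(μ−λ)t} = 0.3520·e^{−0.9463}
= 0.3520·0.388179 = 0.136647

Final: 0.136647


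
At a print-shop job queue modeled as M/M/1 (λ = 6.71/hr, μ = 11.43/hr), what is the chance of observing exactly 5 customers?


ρ = 6.71/11.43 = 0.5871
P_n = (1−ρ)·ρ^n = (1 − 0.5871)·0.5871^5 = 0.4129·0.069724 = 0.028792

Final: 0.028792


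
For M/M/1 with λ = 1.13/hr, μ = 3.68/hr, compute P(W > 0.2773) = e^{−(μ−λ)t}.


W ~ Exponential(μ−λ) for M/M/1.
μ − λ = 3.68 − 1.13 = 2.5500
P(W > t) = e^{−(μ−λ)t} = e^{−0.7071} = 0.493065

Final: 0.493065


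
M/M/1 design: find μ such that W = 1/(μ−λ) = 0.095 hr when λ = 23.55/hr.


W = 1/(μ−λ) ⇒ μ − λ = 1/W = 1/0.095 = 10.5263
μ = λ + 1/W = 23.55 + 10.5263 = 34.0763 per hr

Final: 34.0763 /hr


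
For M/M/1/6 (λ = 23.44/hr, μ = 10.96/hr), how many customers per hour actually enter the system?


ρ = 2.1387; P_K = (1−ρ)ρ^6/(1−ρ^7) = 0.535038
λ_eff = λ(1 − P_K) = 23.44·(1 − 0.535038) = 23.44·0.464962 = 10.8987 /hr

Final: 10.8987 /hr


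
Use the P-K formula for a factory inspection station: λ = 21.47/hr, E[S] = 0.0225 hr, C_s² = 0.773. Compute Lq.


ρ = λ·E[S] = 21.47·0.0225 = 0.4831
Lq = ρ²(1+C_s²)/(2(1−ρ)) = 0.2334·(1+0.773)/(2·0.5169)
= 0.2334·1.7730/1.0339 = 0.40020

Final: 0.40020


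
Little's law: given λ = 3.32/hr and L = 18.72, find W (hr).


W = L/λ = 18.72/3.32 = 5.6386 hr

Final: 5.6386 hr


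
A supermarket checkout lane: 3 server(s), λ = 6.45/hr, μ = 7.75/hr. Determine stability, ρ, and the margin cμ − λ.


Total capacity cμ = 3·7.75 = 23.25/hr
ρ = λ/(cμ) = 6.45/23.25 = 0.2774
Stable ⇔ ρ < 1: YES
Spare capacity = cμ − λ = 23.25 − 6.45 = 16.80/hr

Final: ρ = 0.2774; stable; margin = 16.80/hr


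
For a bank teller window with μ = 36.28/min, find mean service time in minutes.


Mean service time = 1/μ = 1/36.28 minute = 0.02756 minute
In minutes: 0.02756 × 1 = 0.02756 min

Final: 0.02756 min


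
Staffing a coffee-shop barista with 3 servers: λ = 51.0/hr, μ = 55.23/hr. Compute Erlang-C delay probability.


a = λ/μ = 0.9234; ρ = a/3 = 0.3078
P₀ = 0.393803 (from M/M/c formula)
C(c,a) = [a^c/(c!(1−ρ))]·P₀ = [0.78738/(6·0.6922)]·0.393803
= 0.18959·0.393803 = 0.074659

Final: 0.074659


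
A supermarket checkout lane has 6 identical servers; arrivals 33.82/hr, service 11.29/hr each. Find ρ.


ρ = λ/(cμ) = 33.82/(6·11.29) = 33.82/67.74 = 0.4993

Final: 0.4993


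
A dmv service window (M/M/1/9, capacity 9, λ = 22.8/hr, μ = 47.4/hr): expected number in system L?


ρ = 22.8/47.4 = 0.4810
L = ρ[1 − (K+1)ρ^K + Kρ^(K+1)] / [(1−ρ)(1−ρ^(K+1))]
Numerator: 0.4810·(1 − 10·0.001379 + 9·0.0006631) = 0.477252
Denominator: (0.5190)·(0.999337) = 0.518643
L = 0.477252/0.518643 = 0.9202

Final: 0.9202


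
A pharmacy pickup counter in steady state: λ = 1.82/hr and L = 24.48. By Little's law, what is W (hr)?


W = L/λ = 24.48/1.82 = 13.4505 hr

Final: 13.4505 hr


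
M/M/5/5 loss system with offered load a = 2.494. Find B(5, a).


B(c,a) = (a^c/c!) / Σ_{k=0}^{c} a^k/k!
a^5/5! = 0.804083
Σ terms (k=0..5): 1.00000 + 2.49400 + 3.11002 + 2.58546 + 1.61204 + 0.80408 = 11.605598
B = 0.804083/11.605598 = 0.069284

Final: 0.069284


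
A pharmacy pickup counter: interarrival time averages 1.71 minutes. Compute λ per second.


λ = 1/(interarrival time) in consistent units.
1 second = 0.0166667 min, so λ = 0.0166667/1.71 = 0.009747 per second

Final: 0.009747 /sec


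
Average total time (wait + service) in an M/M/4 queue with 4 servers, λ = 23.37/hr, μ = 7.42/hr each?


a = 3.1496; ρ = 0.7874; P₀ = 0.029759
Lq = P₀·a^c·ρ/(c!(1−ρ)²) = 2.12567
Wq = Lq/λ = 2.12567/23.37 = 0.09096 hr
W = Wq + 1/μ = 0.09096 + 0.13477 = 0.22573 hr

Final: 0.22573 hr


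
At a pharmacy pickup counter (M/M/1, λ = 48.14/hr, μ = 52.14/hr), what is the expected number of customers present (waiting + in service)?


ρ = λ/μ = 48.14/52.14 = 0.9233
L = ρ/(1−ρ) = 0.9233/(1 − 0.9233) = 0.9233/0.07672 = 12.0350

Final: 12.0350


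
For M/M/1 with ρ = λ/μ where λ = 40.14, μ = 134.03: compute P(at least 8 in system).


ρ = 40.14/134.03 = 0.2995
P(N ≥ n) = ρ^n = 0.2995^8 = 0.00006471

Final: 0.00006471


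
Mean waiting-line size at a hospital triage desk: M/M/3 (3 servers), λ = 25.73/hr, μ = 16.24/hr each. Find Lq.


a = λ/μ = 1.5844; ρ = a/3 = 0.5281
P₀ = 0.190689
Lq = P₀·a^c·ρ / (c!·(1−ρ)²) = 0.190689·3.97705·0.5281/(6·0.22267)
= 0.29978

Final: 0.29978


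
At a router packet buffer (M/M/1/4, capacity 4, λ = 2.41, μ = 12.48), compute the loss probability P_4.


ρ = λ/μ = 2.41/12.48 = 0.1931
P_K = (1−ρ)ρ^K/(1−ρ^(K+1)) = (0.8069·0.001391)/(1 − 0.0002685)
= 0.001122/0.999731 = 0.001122

Final: 0.001122


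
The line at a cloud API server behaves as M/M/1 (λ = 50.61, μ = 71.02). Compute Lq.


ρ = 50.61/71.02 = 0.7126
Lq = ρ²/(1−ρ) = 0.5078/0.2874 = 1.7671

Final: 1.7671


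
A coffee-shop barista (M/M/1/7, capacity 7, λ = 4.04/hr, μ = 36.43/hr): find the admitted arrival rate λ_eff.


ρ = 0.1109; P_K = (1−ρ)ρ^7/(1−ρ^8) = 0.0000001834
λ_eff = λ(1 − P_K) = 4.04·(1 − 0.0000001834) = 4.04·1.000000 = 4.0400 /hr

Final: 4.0400 /hr


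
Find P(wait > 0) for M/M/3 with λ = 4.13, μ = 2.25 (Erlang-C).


a = λ/μ = 1.8356; ρ = a/3 = 0.6119
P₀ = 0.139359 (from M/M/c formula)
C(c,a) = [a^c/(c!(1−ρ))]·P₀ = [6.18447/(6·0.3881)]·0.139359
= 2.65555·0.139359 = 0.370073

Final: 0.370073


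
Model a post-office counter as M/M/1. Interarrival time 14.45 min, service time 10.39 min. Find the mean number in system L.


λ = 60/14.45 = 4.1522 /hr
μ = 60/10.39 = 5.7748 /hr
ρ = λ/μ = 4.1522/5.7748 = 0.7190
L = ρ/(1−ρ) = 0.7190/0.2810 = 2.5591

Final: 2.5591


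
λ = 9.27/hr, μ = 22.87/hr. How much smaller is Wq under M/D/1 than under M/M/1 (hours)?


ρ = 9.27/22.87 = 0.4053
Wq(M/M/1) = ρ/(μ−λ) = 0.4053/13.60 = 0.02980 hr
Wq(M/D/1) = ρ/(2(μ−λ)) = 0.01490 hr
Savings = 0.02980 − 0.01490 = 0.01490 hr

Final: 0.01490 hr


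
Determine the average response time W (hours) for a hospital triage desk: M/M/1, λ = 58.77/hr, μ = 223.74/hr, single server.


W = 1/(μ−λ) = 1/(223.74 − 58.77) = 1/164.97 = 0.006062 hr

Final: 0.006062 hr


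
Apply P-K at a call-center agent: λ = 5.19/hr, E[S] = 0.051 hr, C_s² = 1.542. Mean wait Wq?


ρ = λ·E[S] = 5.19·0.051 = 0.2647
E[S²] = E[S]²(1+C_s²) = 0.051²·(1+1.542) = 0.006612
Wq = λ·E[S²]/(2(1−ρ)) = 5.19·0.006612/(2·0.7353) = 0.02333 hr

Final: 0.02333 hr


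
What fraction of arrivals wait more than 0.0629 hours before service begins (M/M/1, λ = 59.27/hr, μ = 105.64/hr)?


ρ = 59.27/105.64 = 0.5611
P(Wq > t) = ρ·e^{−(μ−λ)t} = 0.5611·e^{−2.9167}
= 0.5611·0.054113 = 0.030361

Final: 0.030361


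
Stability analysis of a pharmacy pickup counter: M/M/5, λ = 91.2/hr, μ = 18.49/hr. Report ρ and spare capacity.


Total capacity cμ = 5·18.49 = 92.45/hr
ρ = λ/(cμ) = 91.2/92.45 = 0.9865
Stable ⇔ ρ < 1: YES
Spare capacity = cμ − λ = 92.45 − 91.2 = 1.25/hr

Final: ρ = 0.9865; stable; margin = 1.25/hr


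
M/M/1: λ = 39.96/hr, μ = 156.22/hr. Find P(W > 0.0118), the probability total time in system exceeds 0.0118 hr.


W ~ Exponential(μ−λ) for M/M/1.
μ − λ = 156.22 − 39.96 = 116.2600
P(W > t) = e^{−(μ−λ)t} = e^{−1.3719} = 0.253633

Final: 0.253633


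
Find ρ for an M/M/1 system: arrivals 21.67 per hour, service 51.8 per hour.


ρ = λ/μ = 21.67/51.8 = 0.4183

Final: 0.4183


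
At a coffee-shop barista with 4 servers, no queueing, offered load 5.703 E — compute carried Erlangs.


B(4,5.703) = 0.449960 (Erlang-B)
Carried load = a(1 − B) = 5.703·(1 − 0.449960) = 5.703·0.550040 = 3.1369 E

Final: 3.1369 Erlangs


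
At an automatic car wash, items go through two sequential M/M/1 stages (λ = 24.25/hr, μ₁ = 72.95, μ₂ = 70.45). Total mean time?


Each node sees arrival rate λ = 24.25/hr (tandem ⇒ throughput preserved).
W₁ = 1/(μ₁−λ) = 1/(72.95−24.25) = 0.02053 hr
W₂ = 1/(μ₂−λ) = 1/(70.45−24.25) = 0.02165 hr
W_total = W₁ + W₂ = 0.02053 + 0.02165 = 0.04218 hr

Final: 0.04218 hr


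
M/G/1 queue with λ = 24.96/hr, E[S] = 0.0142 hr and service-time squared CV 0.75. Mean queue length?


ρ = λ·E[S] = 24.96·0.0142 = 0.3544
Lq = ρ²(1+C_s²)/(2(1−ρ)) = 0.1256·(1+0.75)/(2·0.6456)
= 0.1256·1.7500/1.2911 = 0.17027

Final: 0.17027


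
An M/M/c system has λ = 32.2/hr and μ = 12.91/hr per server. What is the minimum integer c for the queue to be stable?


Stability requires cμ > λ ⇔ c > λ/μ.
λ/μ = 32.2/12.91 = 2.4942
Minimum integer c = ⌊2.4942⌋ + 1 = 3
Check: 3·12.91 = 38.73 > 32.2, while 2·12.91 = 25.82 ≤ 32.2

Final: 3 servers


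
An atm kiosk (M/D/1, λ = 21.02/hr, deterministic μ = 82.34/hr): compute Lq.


ρ = 21.02/82.34 = 0.2553
M/D/1: Lq = ρ²/(2(1−ρ)) = 0.06517/(2·0.7447) = 0.04375

Final: 0.04375


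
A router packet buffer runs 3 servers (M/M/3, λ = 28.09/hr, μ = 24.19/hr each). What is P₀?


a = λ/μ = 28.09/24.19 = 1.1612; ρ = a/c = 0.3871
Σ_{k=0}^{2} a^k/k! (terms k=0..2) = 1.00000 + 1.16122 + 0.67422 = 2.83544
Tail: a^3/(3!(1−ρ)) = 1.56584/(6·0.6129) = 0.42578
P₀ = 1/(2.83544 + 0.42578) = 1/3.26123 = 0.306633

Final: 0.306633


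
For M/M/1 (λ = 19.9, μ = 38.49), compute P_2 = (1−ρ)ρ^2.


ρ = 19.9/38.49 = 0.5170
P_n = (1−ρ)·ρ^n = (1 − 0.5170)·0.5170^2 = 0.4830·0.267307 = 0.129105

Final: 0.129105


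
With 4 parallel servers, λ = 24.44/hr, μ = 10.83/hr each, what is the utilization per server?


ρ = λ/(cμ) = 24.44/(4·10.83) = 24.44/43.32 = 0.5642

Final: 0.5642


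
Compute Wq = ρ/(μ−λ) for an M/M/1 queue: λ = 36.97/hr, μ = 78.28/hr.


ρ = 36.97/78.28 = 0.4723
Wq = ρ/(μ−λ) = 0.4723/(78.28 − 36.97) = 0.4723/41.31 = 0.01143 hr

Final: 0.01143 hr


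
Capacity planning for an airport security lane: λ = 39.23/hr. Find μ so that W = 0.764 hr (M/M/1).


W = 1/(μ−λ) ⇒ μ − λ = 1/W = 1/0.764 = 1.3089
μ = λ + 1/W = 39.23 + 1.3089 = 40.5389 per hr

Final: 40.5389 /hr


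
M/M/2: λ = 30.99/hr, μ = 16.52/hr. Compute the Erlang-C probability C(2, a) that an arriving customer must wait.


a = λ/μ = 1.8759; ρ = a/2 = 0.9380
P₀ = 0.032016 (from M/M/c formula)
C(c,a) = [a^c/(c!(1−ρ))]·P₀ = [3.51903/(2·0.06205)]·0.032016
= 28.35824·0.032016 = 0.907924

Final: 0.907924


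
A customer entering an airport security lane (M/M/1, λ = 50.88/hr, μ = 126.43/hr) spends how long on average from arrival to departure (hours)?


W = 1/(μ−λ) = 1/(126.43 − 50.88) = 1/75.55 = 0.01324 hr

Final: 0.01324 hr


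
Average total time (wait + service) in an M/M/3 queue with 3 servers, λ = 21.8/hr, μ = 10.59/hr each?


a = 2.0585; ρ = 0.6862; P₀ = 0.101934
Lq = P₀·a^c·ρ/(c!(1−ρ)²) = 1.03260
Wq = Lq/λ = 1.03260/21.8 = 0.04737 hr
W = Wq + 1/μ = 0.04737 + 0.09443 = 0.14180 hr

Final: 0.14180 hr


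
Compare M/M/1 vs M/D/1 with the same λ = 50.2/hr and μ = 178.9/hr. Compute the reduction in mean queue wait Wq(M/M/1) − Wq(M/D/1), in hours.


ρ = 50.2/178.9 = 0.2806
Wq(M/M/1) = ρ/(μ−λ) = 0.2806/128.70 = 0.002180 hr
Wq(M/D/1) = ρ/(2(μ−λ)) = 0.001090 hr
Savings = 0.002180 − 0.001090 = 0.001090 hr

Final: 0.001090 hr


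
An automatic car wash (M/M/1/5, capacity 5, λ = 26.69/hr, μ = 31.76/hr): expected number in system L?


ρ = 26.69/31.76 = 0.8404
L = ρ[1 − (K+1)ρ^K + Kρ^(K+1)] / [(1−ρ)(1−ρ^(K+1))]
Numerator: 0.8404·(1 − 6·0.419122 + 5·0.352216) = 0.207021
Denominator: (0.1596)·(0.647784) = 0.103409
L = 0.207021/0.103409 = 2.0020

Final: 2.0020


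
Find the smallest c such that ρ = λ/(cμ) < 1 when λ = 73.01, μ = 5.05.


Stability requires cμ > λ ⇔ c > λ/μ.
λ/μ = 73.01/5.05 = 14.4574
Minimum integer c = ⌊14.4574⌋ + 1 = 15
Check: 15·5.05 = 75.75 > 73.01, while 14·5.05 = 70.70 ≤ 73.01

Final: 15 servers


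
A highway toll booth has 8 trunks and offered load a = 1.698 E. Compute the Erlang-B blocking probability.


B(c,a) = (a^c/c!) / Σ_{k=0}^{c} a^k/k!
a^8/8! = 0.001714
Σ terms (k=0..8): 1.00000 + 1.69800 + 1.44160 + 0.81595 + 0.34637 + 0.11763 + 0.03329 + 0.008075 + 0.001714 = 5.462622
B = 0.001714/5.462622 = 0.0003137

Final: 0.0003137


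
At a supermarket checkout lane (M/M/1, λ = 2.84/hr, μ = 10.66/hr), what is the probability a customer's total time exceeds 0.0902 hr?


W ~ Exponential(μ−λ) for M/M/1.
μ − λ = 10.66 − 2.84 = 7.8200
P(W > t) = e^{−(μ−λ)t} = e^{−0.7054} = 0.493929

Final: 0.493929


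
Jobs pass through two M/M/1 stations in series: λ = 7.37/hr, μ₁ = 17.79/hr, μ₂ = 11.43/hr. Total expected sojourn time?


Each node sees arrival rate λ = 7.37/hr (tandem ⇒ throughput preserved).
W₁ = 1/(μ₁−λ) = 1/(17.79−7.37) = 0.09597 hr
W₂ = 1/(μ₂−λ) = 1/(11.43−7.37) = 0.24631 hr
W_total = W₁ + W₂ = 0.09597 + 0.24631 = 0.34227 hr

Final: 0.34227 hr


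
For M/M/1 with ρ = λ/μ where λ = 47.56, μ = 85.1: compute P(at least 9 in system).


ρ = 47.56/85.1 = 0.5589
P(N ≥ n) = ρ^n = 0.5589^9 = 0.005319

Final: 0.005319


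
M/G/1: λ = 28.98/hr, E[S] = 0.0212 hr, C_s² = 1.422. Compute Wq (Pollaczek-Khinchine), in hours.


ρ = λ·E[S] = 28.98·0.0212 = 0.6144
E[S²] = E[S]²(1+C_s²) = 0.0212²·(1+1.422) = 0.001089
Wq = λ·E[S²]/(2(1−ρ)) = 28.98·0.001089/(2·0.3856) = 0.04090 hr

Final: 0.04090 hr


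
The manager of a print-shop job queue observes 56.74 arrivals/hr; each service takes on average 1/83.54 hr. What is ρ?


ρ = λ/μ = 56.74/83.54 = 0.6792

Final: 0.6792


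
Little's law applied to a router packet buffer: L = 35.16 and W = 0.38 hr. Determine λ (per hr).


λ = L/W = 35.16/0.38 = 92.5263 /hr

Final: 92.5263 /hr


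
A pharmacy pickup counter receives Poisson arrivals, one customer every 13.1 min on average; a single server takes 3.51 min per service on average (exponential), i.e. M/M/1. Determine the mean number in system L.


λ = 60/13.1 = 4.5802 /hr
μ = 60/3.51 = 17.0940 /hr
ρ = λ/μ = 4.5802/17.0940 = 0.2679
L = ρ/(1−ρ) = 0.2679/0.7321 = 0.3660

Final: 0.3660


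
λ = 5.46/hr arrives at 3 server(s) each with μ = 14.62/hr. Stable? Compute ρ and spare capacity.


Total capacity cμ = 3·14.62 = 43.86/hr
ρ = λ/(cμ) = 5.46/43.86 = 0.1245
Stable ⇔ ρ < 1: YES
Spare capacity = cμ − λ = 43.86 − 5.46 = 38.40/hr

Final: ρ = 0.1245; stable; margin = 38.40/hr


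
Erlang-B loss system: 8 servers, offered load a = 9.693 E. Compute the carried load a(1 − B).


B(8,9.693) = 0.323728 (Erlang-B)
Carried load = a(1 − B) = 9.693·(1 − 0.323728) = 9.693·0.676272 = 6.5551 E

Final: 6.5551 Erlangs


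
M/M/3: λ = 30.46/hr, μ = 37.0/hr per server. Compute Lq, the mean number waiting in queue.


a = λ/μ = 0.8232; ρ = a/3 = 0.2744
P₀ = 0.436631
Lq = P₀·a^c·ρ / (c!·(1−ρ)²) = 0.436631·0.55794·0.2744/(6·0.52647)
= 0.02116

Final: 0.02116


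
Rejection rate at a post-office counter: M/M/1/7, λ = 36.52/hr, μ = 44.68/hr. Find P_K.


ρ = λ/μ = 36.52/44.68 = 0.8174
P_K = (1−ρ)ρ^K/(1−ρ^(K+1)) = (0.1826·0.243738)/(1 − 0.199224)
= 0.044514/0.800776 = 0.055589

Final: 0.055589


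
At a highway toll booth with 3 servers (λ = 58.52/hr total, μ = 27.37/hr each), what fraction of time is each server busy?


ρ = λ/(cμ) = 58.52/(3·27.37) = 58.52/82.11 = 0.7127

Final: 0.7127


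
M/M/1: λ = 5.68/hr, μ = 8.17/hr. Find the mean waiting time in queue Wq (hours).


ρ = 5.68/8.17 = 0.6952
Wq = ρ/(μ−λ) = 0.6952/(8.17 − 5.68) = 0.6952/2.49 = 0.2792 hr

Final: 0.2792 hr


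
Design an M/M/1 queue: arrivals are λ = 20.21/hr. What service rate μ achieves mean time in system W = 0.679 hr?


W = 1/(μ−λ) ⇒ μ − λ = 1/W = 1/0.679 = 1.4728
μ = λ + 1/W = 20.21 + 1.4728 = 21.6828 per hr

Final: 21.6828 /hr


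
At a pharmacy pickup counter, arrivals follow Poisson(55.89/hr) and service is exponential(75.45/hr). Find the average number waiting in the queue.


ρ = 55.89/75.45 = 0.7408
Lq = ρ²/(1−ρ) = 0.5487/0.2592 = 2.1166

Final: 2.1166


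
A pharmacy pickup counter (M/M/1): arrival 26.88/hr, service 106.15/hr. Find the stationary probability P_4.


ρ = 26.88/106.15 = 0.2532
P_n = (1−ρ)·ρ^n = (1 − 0.2532)·0.2532^4 = 0.7468·0.004112 = 0.003071

Final: 0.003071


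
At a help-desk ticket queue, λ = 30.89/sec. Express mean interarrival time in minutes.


Mean interarrival time = 1/λ = 1/30.89 second = 0.03237 second
In minutes: 0.03237 × 0.0166667 = 0.0005395 min

Final: 0.0005395 min


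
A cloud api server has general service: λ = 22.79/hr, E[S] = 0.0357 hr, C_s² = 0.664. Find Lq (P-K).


ρ = λ·E[S] = 22.79·0.0357 = 0.8136
Lq = ρ²(1+C_s²)/(2(1−ρ)) = 0.6619·(1+0.664)/(2·0.1864)
= 0.6619·1.6640/0.3728 = 2.95467

Final: 2.95467


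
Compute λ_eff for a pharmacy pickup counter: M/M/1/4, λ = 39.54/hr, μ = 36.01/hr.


ρ = 1.0980; P_K = (1−ρ)ρ^4/(1−ρ^5) = 0.239038
λ_eff = λ(1 − P_K) = 39.54·(1 − 0.239038) = 39.54·0.760962 = 30.0885 /hr

Final: 30.0885 /hr


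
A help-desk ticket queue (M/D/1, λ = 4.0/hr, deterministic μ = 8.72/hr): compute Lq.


ρ = 4.0/8.72 = 0.4587
M/D/1: Lq = ρ²/(2(1−ρ)) = 0.2104/(2·0.5413) = 0.19437

Final: 0.19437


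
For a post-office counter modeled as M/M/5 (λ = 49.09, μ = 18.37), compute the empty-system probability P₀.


a = λ/μ = 49.09/18.37 = 2.6723; ρ = a/c = 0.5345
Σ_{k=0}^{4} a^k/k! (terms k=0..4) = 1.00000 + 2.67229 + 3.57057 + 3.18054 + 2.12483 = 12.54823
Tail: a^5/(5!(1−ρ)) = 136.27600/(120·0.4655) = 2.43938
P₀ = 1/(12.54823 + 2.43938) = 1/14.98761 = 0.066722

Final: 0.066722


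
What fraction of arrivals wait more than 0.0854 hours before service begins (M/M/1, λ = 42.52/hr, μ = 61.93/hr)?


ρ = 42.52/61.93 = 0.6866
P(Wq > t) = ρ·e^{−(μ−λ)t} = 0.6866·e^{−1.6576}
= 0.6866·0.190593 = 0.130858

Final: 0.130858


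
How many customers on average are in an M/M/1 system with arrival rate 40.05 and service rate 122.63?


ρ = λ/μ = 40.05/122.63 = 0.3266
L = ρ/(1−ρ) = 0.3266/(1 − 0.3266) = 0.3266/0.6734 = 0.4850

Final: 0.4850


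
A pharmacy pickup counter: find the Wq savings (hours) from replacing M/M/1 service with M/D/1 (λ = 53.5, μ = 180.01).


ρ = 53.5/180.01 = 0.2972
Wq(M/M/1) = ρ/(μ−λ) = 0.2972/126.51 = 0.002349 hr
Wq(M/D/1) = ρ/(2(μ−λ)) = 0.001175 hr
Savings = 0.002349 − 0.001175 = 0.001175 hr

Final: 0.001175 hr


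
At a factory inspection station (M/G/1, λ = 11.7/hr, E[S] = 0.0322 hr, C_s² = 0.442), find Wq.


ρ = λ·E[S] = 11.7·0.0322 = 0.3767
E[S²] = E[S]²(1+C_s²) = 0.0322²·(1+0.442) = 0.001495
Wq = λ·E[S²]/(2(1−ρ)) = 11.7·0.001495/(2·0.6233) = 0.01403 hr

Final: 0.01403 hr
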